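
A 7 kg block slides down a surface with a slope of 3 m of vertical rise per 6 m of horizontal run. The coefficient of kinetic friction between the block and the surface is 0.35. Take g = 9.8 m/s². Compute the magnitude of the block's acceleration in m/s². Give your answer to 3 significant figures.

Resolving the weight along the incline: the component pulling the block down the slope is mg sin 26.57° = 7 × 9.8 × 0.4472 = 30.678 N, and the normal force is N = mg cos 26.57° = 7 × 9.8 × 0.8944 = 61.356 N.
Kinetic friction acts up the slope with magnitude f = μN = 0.35 × 61.356 = 21.475 N.
Net force along the incline is 30.678 − 21.475 = 9.203 N, so a = 9.203 / 7 = 1.3147 m/s².

1.31 m/s²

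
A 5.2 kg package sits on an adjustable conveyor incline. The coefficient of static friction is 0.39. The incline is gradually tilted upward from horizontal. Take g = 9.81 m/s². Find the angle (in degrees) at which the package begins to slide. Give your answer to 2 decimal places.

At the threshold of sliding, static friction is at its maximum μ_s N and exactly balances the weight component along the incline: mg sin θ = μ_s mg cos θ.
Hence tan θ = μ_s = 0.39, so θ = arctan(0.39) = 21.3058°.

21.31°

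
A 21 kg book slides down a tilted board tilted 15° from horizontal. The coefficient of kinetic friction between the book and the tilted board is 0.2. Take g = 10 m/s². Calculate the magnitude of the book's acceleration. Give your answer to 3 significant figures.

Resolving the weight along the incline: the component pulling the book down the slope is mg sin 15° = 21 × 10 × 0.2588 = 54.348 N, and the normal force is N = mg cos 15° = 21 × 10 × 0.9659 = 202.839 N.
Kinetic friction acts up the slope with magnitude f = μN = 0.2 × 202.839 = 40.568 N.
Net force along the incline is 54.348 − 40.568 = 13.780 N, so a = 13.780 / 21 = 0.6562 m/s².

0.656 m/s²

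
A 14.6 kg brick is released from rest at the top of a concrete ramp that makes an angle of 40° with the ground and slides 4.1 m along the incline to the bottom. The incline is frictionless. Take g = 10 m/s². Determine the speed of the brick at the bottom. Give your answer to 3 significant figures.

The weight component along the incline is mg sin 40° = 93.847 N and the normal force is N = mg cos 40° = 111.842 N.
With no friction, a = g sin 40° = 6.4279 m/s².
Starting from rest over a distance of 4.1 m, v² = 2aL = 2 × 6.4279 × 4.1 = 52.7088, so v = 7.2601 m/s.

7.26 m/s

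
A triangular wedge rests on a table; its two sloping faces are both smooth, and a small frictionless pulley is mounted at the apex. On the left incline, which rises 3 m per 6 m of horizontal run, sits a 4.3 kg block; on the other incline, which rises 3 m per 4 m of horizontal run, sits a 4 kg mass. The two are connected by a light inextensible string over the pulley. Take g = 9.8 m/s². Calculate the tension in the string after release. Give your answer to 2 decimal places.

Resolve each weight along its own incline: the 4.3 kg mass has component 4.3 × 9.8 × sin 26.57° = 18.846 N down its slope, and the 4 kg mass has 4 × 9.8 × sin 36.87° = 23.520 N down its slope.
The 4 kg side's 23.520 N exceeds the other side's 18.846 N, so that mass slides down and the 4.3 kg mass slides up. Taking that direction as positive, Newton's second law for the whole system gives 23.520 − 18.846 = (4.3 + 4) a, so a = 4.674 / 8.3 = 0.5631 m/s².
For the 4.3 kg mass (up-slope positive): T − 18.846 = 4.3 × 0.5631, so T = 21.267 N.

21.27 N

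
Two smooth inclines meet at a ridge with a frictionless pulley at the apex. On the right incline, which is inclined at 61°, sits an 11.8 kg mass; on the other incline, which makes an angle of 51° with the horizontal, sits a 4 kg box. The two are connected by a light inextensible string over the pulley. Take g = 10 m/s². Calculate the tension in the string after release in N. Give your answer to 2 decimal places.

Resolve each weight along its own incline: the 11.8 kg mass has component 11.8 × 10 × sin 61° = 103.205 N down its slope, and the 4 kg mass has 4 × 10 × sin 51° = 31.086 N down its slope.
The 11.8 kg side's 103.205 N exceeds the other side's 31.086 N, so that mass slides down and the 4 kg mass slides up. Taking that direction as positive, Newton's second law for the whole system gives 103.205 − 31.086 = (11.8 + 4) a, so a = 72.119 / 15.8 = 4.5645 m/s².
For the 4 kg mass (up-slope positive): T − 31.086 = 4 × 4.5645, so T = 49.344 N.

49.34 N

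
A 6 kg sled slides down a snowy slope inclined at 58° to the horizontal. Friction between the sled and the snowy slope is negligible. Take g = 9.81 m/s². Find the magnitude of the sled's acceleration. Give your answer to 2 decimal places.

Resolving the weight along the incline: the component pulling the sled down the slope is mg sin 58° = 6 × 9.81 × 0.8480 = 49.913 N, and the normal force is N = mg cos 58° = 6 × 9.81 × 0.5299 = 31.190 N.
With no friction the net force along the incline is 49.913 N, so a = g sin 58° = 49.913 / 6 = 8.3188 m/s².

8.32 m/s²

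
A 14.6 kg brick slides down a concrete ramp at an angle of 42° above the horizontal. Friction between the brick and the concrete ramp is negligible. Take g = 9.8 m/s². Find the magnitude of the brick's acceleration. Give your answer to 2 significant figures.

6.6 m/s²

Resolving the weight along the incline: the component pulling the brick down the slope is mg sin 42° = 14.6 × 9.8 × 0.6691 = 95.735 N, and the normal force is N = mg cos 42° = 14.6 × 9.8 × 0.7431 = 106.323 N.
With no friction the net force along the incline is 95.735 N, so a = g sin 42° = 95.735 / 14.6 = 6.5572 m/s².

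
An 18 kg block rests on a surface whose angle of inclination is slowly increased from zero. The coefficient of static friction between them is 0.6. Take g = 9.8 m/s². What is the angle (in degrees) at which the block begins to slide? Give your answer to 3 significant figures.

31.0°

At the threshold of sliding, static friction is at its maximum μ_s N and exactly balances the weight component along the incline: mg sin θ = μ_s mg cos θ.
Hence tan θ = μ_s = 0.6, so θ = arctan(0.6) = 30.9638°.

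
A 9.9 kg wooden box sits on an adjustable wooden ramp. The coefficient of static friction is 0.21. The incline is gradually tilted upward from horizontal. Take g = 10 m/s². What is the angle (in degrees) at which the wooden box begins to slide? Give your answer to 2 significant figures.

12°

At the threshold of sliding, static friction is at its maximum μ_s N and exactly balances the weight component along the incline: mg sin θ = μ_s mg cos θ.
Hence tan θ = μ_s = 0.21, so θ = arctan(0.21) = 11.8598°.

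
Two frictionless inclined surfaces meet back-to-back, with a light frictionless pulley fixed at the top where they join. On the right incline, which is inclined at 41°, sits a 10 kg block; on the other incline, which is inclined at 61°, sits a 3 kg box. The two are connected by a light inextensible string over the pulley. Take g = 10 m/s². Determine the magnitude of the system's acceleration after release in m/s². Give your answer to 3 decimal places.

3.028 m/s²

Resolve each weight along its own incline: the 10 kg mass has component 10 × 10 × sin 41° = 65.606 N down its slope, and the 3 kg mass has 3 × 10 × sin 61° = 26.239 N down its slope.
The 10 kg side's 65.606 N exceeds the other side's 26.239 N, so that mass slides down and the 3 kg mass slides up. Taking that direction as positive, Newton's second law for the whole system gives 65.606 − 26.239 = (10 + 3) a, so a = 39.367 / 13 = 3.0282 m/s².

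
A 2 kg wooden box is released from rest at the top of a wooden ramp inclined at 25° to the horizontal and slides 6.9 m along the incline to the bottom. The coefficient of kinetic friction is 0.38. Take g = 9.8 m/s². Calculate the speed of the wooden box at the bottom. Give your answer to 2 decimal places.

3.25 m/s

The weight component along the incline is mg sin 25° = 8.283 N and the normal force is N = mg cos 25° = 17.764 N.
Friction up the slope is f = μN = 0.38 × 17.764 = 6.750 N, so the net downslope force is 8.283 − 6.750 = 1.533 N and a = 1.533 / 2 = 0.7665 m/s².
Starting from rest over a distance of 6.9 m, v² = 2aL = 2 × 0.7665 × 6.9 = 10.5777, so v = 3.2523 m/s.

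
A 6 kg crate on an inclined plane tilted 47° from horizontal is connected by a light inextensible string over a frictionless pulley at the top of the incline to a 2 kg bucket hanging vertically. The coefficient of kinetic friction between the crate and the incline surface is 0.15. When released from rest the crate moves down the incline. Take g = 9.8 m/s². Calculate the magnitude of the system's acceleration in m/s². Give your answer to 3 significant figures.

For the crate on the incline: the weight component along the slope is m₁g sin 47° = 6 × 9.8 × 0.7314 = 43.006 N and the normal force is N = m₁g cos 47° = 40.102 N.
Kinetic friction opposes the crate's motion down the incline: f = μN = 0.15 × 40.102 = 6.015 N acting up the slope.
Newton's second law for the crate (down-slope positive): 43.006 − 6.015 − T = 6 a. For the hanging bucket (upward positive): T − 2 × 9.8 = 2 a.
Adding the two equations eliminates T: 17.391 = 8 a, so a = 2.1739 m/s².

2.17 m/s²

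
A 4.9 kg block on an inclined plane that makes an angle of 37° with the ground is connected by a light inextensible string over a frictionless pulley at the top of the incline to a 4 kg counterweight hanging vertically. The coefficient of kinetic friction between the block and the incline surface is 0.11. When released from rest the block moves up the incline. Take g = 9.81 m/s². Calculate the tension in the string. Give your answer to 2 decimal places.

For the block on the incline: the weight component along the slope is m₁g sin 37° = 4.9 × 9.81 × 0.6018 = 28.928 N and the normal force is N = m₁g cos 37° = 38.390 N.
Kinetic friction opposes the block's motion up the incline: f = μN = 0.11 × 38.390 = 4.223 N acting down the slope.
Newton's second law for the block (up-slope positive): T − 28.928 − 4.223 = 4.9 a. For the hanging counterweight (downward positive): 4 × 9.81 − T = 4 a.
Adding the two equations eliminates T: 6.089 = 8.9 a, so a = 0.6842 m/s².
Then from the hanging counterweight's equation, T = 4 × (9.81 − 0.6842) = 36.503 N.

36.50 N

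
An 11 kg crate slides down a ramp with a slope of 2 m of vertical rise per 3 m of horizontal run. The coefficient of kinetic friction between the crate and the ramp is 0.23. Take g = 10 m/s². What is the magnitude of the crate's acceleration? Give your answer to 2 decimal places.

Resolving the weight along the incline: the component pulling the crate down the slope is mg sin 33.69° = 11 × 10 × 0.5547 = 61.017 N, and the normal force is N = mg cos 33.69° = 11 × 10 × 0.8321 = 91.531 N.
Kinetic friction acts up the slope with magnitude f = μN = 0.23 × 91.531 = 21.052 N.
Net force along the incline is 61.017 − 21.052 = 39.965 N, so a = 39.965 / 11 = 3.6332 m/s².

3.63 m/s²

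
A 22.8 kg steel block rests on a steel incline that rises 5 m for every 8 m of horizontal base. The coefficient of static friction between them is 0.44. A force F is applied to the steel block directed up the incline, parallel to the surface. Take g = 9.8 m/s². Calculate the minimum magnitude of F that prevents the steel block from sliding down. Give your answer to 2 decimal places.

The normal force is N = mg cos 32.01° = 189.477 N. With F at its minimum the steel block is on the verge of sliding down, so static friction is at its maximum μ_s N = 0.44 × 189.477 = 83.370 N and acts up the slope.
Equilibrium along the incline: F + μ_s N = mg sin 32.01°, so F = 118.423 − 83.370 = 35.053 N.

35.05 N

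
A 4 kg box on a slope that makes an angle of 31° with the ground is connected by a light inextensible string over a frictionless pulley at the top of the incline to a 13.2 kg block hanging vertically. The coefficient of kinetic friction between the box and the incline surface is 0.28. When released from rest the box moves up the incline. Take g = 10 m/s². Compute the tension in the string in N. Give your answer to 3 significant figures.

For the box on the incline: the weight component along the slope is m₁g sin 31° = 4 × 10 × 0.5150 = 20.600 N and the normal force is N = m₁g cos 31° = 34.287 N.
Kinetic friction opposes the box's motion up the incline: f = μN = 0.28 × 34.287 = 9.600 N acting down the slope.
Newton's second law for the box (up-slope positive): T − 20.600 − 9.600 = 4 a. For the hanging block (downward positive): 13.2 × 10 − T = 13.2 a.
Adding the two equations eliminates T: 101.800 = 17.2 a, so a = 5.9186 m/s².
Then from the hanging block's equation, T = 13.2 × (10 − 5.9186) = 53.874 N.

53.9 N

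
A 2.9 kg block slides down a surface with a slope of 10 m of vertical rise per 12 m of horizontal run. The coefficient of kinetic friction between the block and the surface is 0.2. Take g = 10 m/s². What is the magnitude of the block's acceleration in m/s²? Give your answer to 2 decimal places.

Resolving the weight along the incline: the component pulling the block down the slope is mg sin 39.81° = 2.9 × 10 × 0.6402 = 18.566 N, and the normal force is N = mg cos 39.81° = 2.9 × 10 × 0.7682 = 22.278 N.
Kinetic friction acts up the slope with magnitude f = μN = 0.2 × 22.278 = 4.456 N.
Net force along the incline is 18.566 − 4.456 = 14.110 N, so a = 14.110 / 2.9 = 4.8655 m/s².

4.87 m/s²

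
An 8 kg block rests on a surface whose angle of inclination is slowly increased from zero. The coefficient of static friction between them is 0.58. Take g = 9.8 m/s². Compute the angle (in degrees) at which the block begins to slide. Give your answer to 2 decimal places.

30.11°

At the threshold of sliding, static friction is at its maximum μ_s N and exactly balances the weight component along the incline: mg sin θ = μ_s mg cos θ.
Hence tan θ = μ_s = 0.58, so θ = arctan(0.58) = 30.1137°.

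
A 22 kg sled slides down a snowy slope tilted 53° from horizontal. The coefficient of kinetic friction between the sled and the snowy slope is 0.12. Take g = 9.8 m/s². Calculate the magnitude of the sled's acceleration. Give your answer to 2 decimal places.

Resolving the weight along the incline: the component pulling the sled down the slope is mg sin 53° = 22 × 9.8 × 0.7986 = 172.178 N, and the normal force is N = mg cos 53° = 22 × 9.8 × 0.6018 = 129.748 N.
Kinetic friction acts up the slope with magnitude f = μN = 0.12 × 129.748 = 15.570 N.
Net force along the incline is 172.178 − 15.570 = 156.608 N, so a = 156.608 / 22 = 7.1185 m/s².

7.12 m/s²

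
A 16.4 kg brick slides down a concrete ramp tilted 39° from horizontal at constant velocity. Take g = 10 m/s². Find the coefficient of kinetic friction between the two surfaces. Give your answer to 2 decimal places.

At constant velocity the net force along the incline is zero: mg sin 39° = μ mg cos 39°.
So μ = tan 39° = 0.6293 / 0.7771 = 0.8098.

0.81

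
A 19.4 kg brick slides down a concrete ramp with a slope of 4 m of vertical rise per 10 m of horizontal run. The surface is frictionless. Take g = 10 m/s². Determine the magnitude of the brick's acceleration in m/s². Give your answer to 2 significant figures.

Resolving the weight along the incline: the component pulling the brick down the slope is mg sin 21.80° = 19.4 × 10 × 0.3714 = 72.052 N, and the normal force is N = mg cos 21.80° = 19.4 × 10 × 0.9285 = 180.129 N.
With no friction the net force along the incline is 72.052 N, so a = g sin 21.80° = 72.052 / 19.4 = 3.7140 m/s².

3.7 m/s²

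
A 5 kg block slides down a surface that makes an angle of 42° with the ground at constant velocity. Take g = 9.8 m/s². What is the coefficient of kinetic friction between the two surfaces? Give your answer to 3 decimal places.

At constant velocity the net force along the incline is zero: mg sin 42° = μ mg cos 42°.
So μ = tan 42° = 0.6691 / 0.7431 = 0.9004.

0.900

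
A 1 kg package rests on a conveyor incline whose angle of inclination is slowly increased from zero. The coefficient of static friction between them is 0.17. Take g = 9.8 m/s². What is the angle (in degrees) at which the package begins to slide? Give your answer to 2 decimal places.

At the threshold of sliding, static friction is at its maximum μ_s N and exactly balances the weight component along the incline: mg sin θ = μ_s mg cos θ.
Hence tan θ = μ_s = 0.17, so θ = arctan(0.17) = 9.6480°.

9.65°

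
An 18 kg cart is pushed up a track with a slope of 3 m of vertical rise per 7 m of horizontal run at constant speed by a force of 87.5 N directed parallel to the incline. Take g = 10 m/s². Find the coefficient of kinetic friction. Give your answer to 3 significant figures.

At constant speed ΣF = 0 along the incline. The applied 87.5 N acts up the slope; the weight component mg sin 23.20° = 70.905 N and kinetic friction μN both act down the slope.
So 87.5 = 70.905 + μ × 165.446, giving μ = (87.5 − 70.905) / 165.446 = 0.1003.

0.100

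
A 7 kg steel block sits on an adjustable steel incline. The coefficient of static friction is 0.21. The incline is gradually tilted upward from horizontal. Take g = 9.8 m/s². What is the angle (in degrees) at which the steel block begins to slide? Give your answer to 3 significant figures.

At the threshold of sliding, static friction is at its maximum μ_s N and exactly balances the weight component along the incline: mg sin θ = μ_s mg cos θ.
Hence tan θ = μ_s = 0.21, so θ = arctan(0.21) = 11.8598°.

11.9°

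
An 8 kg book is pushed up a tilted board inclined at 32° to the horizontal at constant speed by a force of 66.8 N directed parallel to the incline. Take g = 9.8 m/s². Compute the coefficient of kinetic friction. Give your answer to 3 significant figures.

At constant speed ΣF = 0 along the incline. The applied 66.8 N acts up the slope; the weight component mg sin 32° = 41.546 N and kinetic friction μN both act down the slope.
So 66.8 = 41.546 + μ × 66.487, giving μ = (66.8 − 41.546) / 66.487 = 0.3798.

0.380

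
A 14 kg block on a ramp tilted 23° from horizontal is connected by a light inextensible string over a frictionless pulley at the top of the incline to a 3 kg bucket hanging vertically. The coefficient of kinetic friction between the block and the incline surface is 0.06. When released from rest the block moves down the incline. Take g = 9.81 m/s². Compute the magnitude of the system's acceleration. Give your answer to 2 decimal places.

For the block on the incline: the weight component along the slope is m₁g sin 23° = 14 × 9.81 × 0.3907 = 53.659 N and the normal force is N = m₁g cos 23° = 126.422 N.
Kinetic friction opposes the block's motion down the incline: f = μN = 0.06 × 126.422 = 7.585 N acting up the slope.
Newton's second law for the block (down-slope positive): 53.659 − 7.585 − T = 14 a. For the hanging bucket (upward positive): T − 3 × 9.81 = 3 a.
Adding the two equations eliminates T: 16.644 = 17 a, so a = 0.9791 m/s².

0.98 m/s²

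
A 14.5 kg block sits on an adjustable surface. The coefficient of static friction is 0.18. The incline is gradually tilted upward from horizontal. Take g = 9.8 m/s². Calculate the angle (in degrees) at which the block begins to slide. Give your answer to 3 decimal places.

At the threshold of sliding, static friction is at its maximum μ_s N and exactly balances the weight component along the incline: mg sin θ = μ_s mg cos θ.
Hence tan θ = μ_s = 0.18, so θ = arctan(0.18) = 10.2040°.

10.204°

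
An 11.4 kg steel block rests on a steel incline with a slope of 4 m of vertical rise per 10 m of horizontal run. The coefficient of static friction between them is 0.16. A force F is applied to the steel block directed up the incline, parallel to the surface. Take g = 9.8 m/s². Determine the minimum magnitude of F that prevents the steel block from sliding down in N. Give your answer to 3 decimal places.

The normal force is N = mg cos 21.80° = 103.729 N. With F at its minimum the steel block is on the verge of sliding down, so static friction is at its maximum μ_s N = 0.16 × 103.729 = 16.597 N and acts up the slope.
Equilibrium along the incline: F + μ_s N = mg sin 21.80°, so F = 41.492 − 16.597 = 24.895 N.

24.895 N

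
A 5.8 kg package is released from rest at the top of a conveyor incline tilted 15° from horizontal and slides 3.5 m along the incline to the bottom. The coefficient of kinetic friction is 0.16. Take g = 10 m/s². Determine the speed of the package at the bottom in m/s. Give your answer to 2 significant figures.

The weight component along the incline is mg sin 15° = 15.012 N and the normal force is N = mg cos 15° = 56.024 N.
Friction up the slope is f = μN = 0.16 × 56.024 = 8.964 N, so the net downslope force is 15.012 − 8.964 = 6.048 N and a = 6.048 / 5.8 = 1.0428 m/s².
Starting from rest over a distance of 3.5 m, v² = 2aL = 2 × 1.0428 × 3.5 = 7.2996, so v = 2.7018 m/s.

2.7 m/s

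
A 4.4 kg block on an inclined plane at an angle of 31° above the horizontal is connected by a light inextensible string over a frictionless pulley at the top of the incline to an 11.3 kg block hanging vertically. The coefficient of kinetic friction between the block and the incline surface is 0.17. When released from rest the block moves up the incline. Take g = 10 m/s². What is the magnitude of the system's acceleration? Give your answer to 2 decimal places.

For the block on the incline: the weight component along the slope is m₁g sin 31° = 4.4 × 10 × 0.5150 = 22.660 N and the normal force is N = m₁g cos 31° = 37.715 N.
Kinetic friction opposes the block's motion up the incline: f = μN = 0.17 × 37.715 = 6.412 N acting down the slope.
Newton's second law for the block (up-slope positive): T − 22.660 − 6.412 = 4.4 a. For the hanging block (downward positive): 11.3 × 10 − T = 11.3 a.
Adding the two equations eliminates T: 83.928 = 15.7 a, so a = 5.3457 m/s².

5.35 m/s²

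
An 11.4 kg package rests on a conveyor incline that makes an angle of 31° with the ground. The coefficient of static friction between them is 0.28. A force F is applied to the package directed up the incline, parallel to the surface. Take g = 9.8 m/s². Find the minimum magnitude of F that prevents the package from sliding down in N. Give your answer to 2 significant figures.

The normal force is N = mg cos 31° = 95.763 N. With F at its minimum the package is on the verge of sliding down, so static friction is at its maximum μ_s N = 0.28 × 95.763 = 26.814 N and acts up the slope.
Equilibrium along the incline: F + μ_s N = mg sin 31°, so F = 57.540 − 26.814 = 30.726 N.

31 N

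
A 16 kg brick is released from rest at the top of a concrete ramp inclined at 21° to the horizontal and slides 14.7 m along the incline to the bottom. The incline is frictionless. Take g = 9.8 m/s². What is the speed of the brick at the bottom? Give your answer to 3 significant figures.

The weight component along the incline is mg sin 21° = 56.192 N and the normal force is N = mg cos 21° = 146.385 N.
With no friction, a = g sin 21° = 3.5120 m/s².
Starting from rest over a distance of 14.7 m, v² = 2aL = 2 × 3.5120 × 14.7 = 103.2528, so v = 10.1613 m/s.

10.2 m/s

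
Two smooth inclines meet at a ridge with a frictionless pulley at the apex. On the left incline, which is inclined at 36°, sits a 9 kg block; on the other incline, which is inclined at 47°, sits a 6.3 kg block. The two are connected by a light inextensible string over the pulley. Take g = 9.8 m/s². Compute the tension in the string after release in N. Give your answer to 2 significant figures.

Resolve each weight along its own incline: the 9 kg mass has component 9 × 9.8 × sin 36° = 51.843 N down its slope, and the 6.3 kg mass has 6.3 × 9.8 × sin 47° = 45.154 N down its slope.
The 9 kg side's 51.843 N exceeds the other side's 45.154 N, so that mass slides down and the 6.3 kg mass slides up. Taking that direction as positive, Newton's second law for the whole system gives 51.843 − 45.154 = (9 + 6.3) a, so a = 6.689 / 15.3 = 0.4372 m/s².
For the 6.3 kg mass (up-slope positive): T − 45.154 = 6.3 × 0.4372, so T = 47.908 N.

48 N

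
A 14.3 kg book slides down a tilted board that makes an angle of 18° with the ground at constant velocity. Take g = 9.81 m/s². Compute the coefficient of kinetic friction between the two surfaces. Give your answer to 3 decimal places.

At constant velocity the net force along the incline is zero: mg sin 18° = μ mg cos 18°.
So μ = tan 18° = 0.3090 / 0.9511 = 0.3249.

0.325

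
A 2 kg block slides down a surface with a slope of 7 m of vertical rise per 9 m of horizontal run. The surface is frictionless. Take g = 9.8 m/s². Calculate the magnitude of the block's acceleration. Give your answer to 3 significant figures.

Resolving the weight along the incline: the component pulling the block down the slope is mg sin 37.87° = 2 × 9.8 × 0.6139 = 12.032 N, and the normal force is N = mg cos 37.87° = 2 × 9.8 × 0.7894 = 15.472 N.
With no friction the net force along the incline is 12.032 N, so a = g sin 37.87° = 12.032 / 2 = 6.0160 m/s².

6.02 m/s²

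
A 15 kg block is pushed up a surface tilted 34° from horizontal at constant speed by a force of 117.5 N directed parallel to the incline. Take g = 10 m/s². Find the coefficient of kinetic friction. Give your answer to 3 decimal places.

0.270

At constant speed ΣF = 0 along the incline. The applied 117.5 N acts up the slope; the weight component mg sin 34° = 83.879 N and kinetic friction μN both act down the slope.
So 117.5 = 83.879 + μ × 124.356, giving μ = (117.5 − 83.879) / 124.356 = 0.2704.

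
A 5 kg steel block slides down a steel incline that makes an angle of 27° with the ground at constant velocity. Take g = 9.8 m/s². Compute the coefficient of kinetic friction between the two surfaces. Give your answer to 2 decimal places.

At constant velocity the net force along the incline is zero: mg sin 27° = μ mg cos 27°.
So μ = tan 27° = 0.4540 / 0.8910 = 0.5095.

0.51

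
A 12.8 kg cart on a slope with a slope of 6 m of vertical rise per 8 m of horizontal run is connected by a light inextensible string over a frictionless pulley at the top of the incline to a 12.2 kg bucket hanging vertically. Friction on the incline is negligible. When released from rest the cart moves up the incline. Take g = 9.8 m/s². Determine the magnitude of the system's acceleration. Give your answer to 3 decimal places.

For the cart on the incline: the weight component along the slope is m₁g sin 36.87° = 12.8 × 9.8 × 0.6000 = 75.264 N and the normal force is N = m₁g cos 36.87° = 100.352 N.
Newton's second law for the cart (up-slope positive): T − 75.264 = 12.8 a. For the hanging bucket (downward positive): 12.2 × 9.8 − T = 12.2 a.
Adding the two equations eliminates T: 44.296 = 25 a, so a = 1.7718 m/s².

1.772 m/s²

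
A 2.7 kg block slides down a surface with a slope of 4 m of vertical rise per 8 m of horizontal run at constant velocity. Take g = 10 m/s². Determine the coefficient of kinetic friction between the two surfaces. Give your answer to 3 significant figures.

At constant velocity the net force along the incline is zero: mg sin 26.57° = μ mg cos 26.57°.
So μ = tan 26.57° = 0.4472 / 0.8944 = 0.5000.

0.500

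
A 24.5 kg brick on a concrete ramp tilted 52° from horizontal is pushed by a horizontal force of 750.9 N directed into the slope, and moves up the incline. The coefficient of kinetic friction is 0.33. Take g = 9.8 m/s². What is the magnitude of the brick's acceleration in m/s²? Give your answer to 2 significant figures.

1.2 m/s²

The horizontal push has components F cos 52° = 750.9 × 0.6157 = 462.329 N up the incline and F sin 52° = 750.9 × 0.7880 = 591.709 N pressing into the surface.
The normal force is therefore N = mg cos 52° + F sin 52° = 147.830 + 591.709 = 739.539 N, and kinetic friction down the slope is μN = 0.33 × 739.539 = 244.048 N.
Along the incline: F cos 52° − mg sin 52° − μN = ma, so 462.329 − 189.199 − 244.048 = 24.5 a, giving a = 1.1870 m/s².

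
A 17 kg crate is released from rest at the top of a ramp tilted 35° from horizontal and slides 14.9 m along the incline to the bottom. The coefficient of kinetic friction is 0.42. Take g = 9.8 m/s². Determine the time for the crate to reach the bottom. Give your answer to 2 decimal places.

3.64 s

The weight component along the incline is mg sin 35° = 95.558 N and the normal force is N = mg cos 35° = 136.471 N.
Friction up the slope is f = μN = 0.42 × 136.471 = 57.318 N, so the net downslope force is 95.558 − 57.318 = 38.240 N and a = 38.240 / 17 = 2.2494 m/s².
Starting from rest, L = ½at², so t = √(2L/a) = √(2 × 14.9 / 2.2494) = 3.6398 s.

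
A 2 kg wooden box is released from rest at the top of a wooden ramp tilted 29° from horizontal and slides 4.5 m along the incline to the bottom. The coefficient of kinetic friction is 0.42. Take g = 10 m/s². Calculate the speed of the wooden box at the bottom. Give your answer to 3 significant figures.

The weight component along the incline is mg sin 29° = 9.696 N and the normal force is N = mg cos 29° = 17.492 N.
Friction up the slope is f = μN = 0.42 × 17.492 = 7.347 N, so the net downslope force is 9.696 − 7.347 = 2.349 N and a = 2.349 / 2 = 1.1745 m/s².
Starting from rest over a distance of 4.5 m, v² = 2aL = 2 × 1.1745 × 4.5 = 10.5705, so v = 3.2512 m/s.

3.25 m/s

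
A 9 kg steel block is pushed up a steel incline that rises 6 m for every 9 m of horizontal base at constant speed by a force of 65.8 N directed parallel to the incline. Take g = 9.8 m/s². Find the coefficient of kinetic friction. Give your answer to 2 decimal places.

At constant speed ΣF = 0 along the incline. The applied 65.8 N acts up the slope; the weight component mg sin 33.69° = 48.925 N and kinetic friction μN both act down the slope.
So 65.8 = 48.925 + μ × 73.387, giving μ = (65.8 − 48.925) / 73.387 = 0.2299.

0.23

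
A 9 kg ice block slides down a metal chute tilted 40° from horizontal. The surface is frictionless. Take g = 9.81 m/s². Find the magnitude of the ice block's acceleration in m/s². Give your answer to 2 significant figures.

6.3 m/s²

Resolving the weight along the incline: the component pulling the ice block down the slope is mg sin 40° = 9 × 9.81 × 0.6428 = 56.753 N, and the normal force is N = mg cos 40° = 9 × 9.81 × 0.7660 = 67.630 N.
With no friction the net force along the incline is 56.753 N, so a = g sin 40° = 56.753 / 9 = 6.3059 m/s².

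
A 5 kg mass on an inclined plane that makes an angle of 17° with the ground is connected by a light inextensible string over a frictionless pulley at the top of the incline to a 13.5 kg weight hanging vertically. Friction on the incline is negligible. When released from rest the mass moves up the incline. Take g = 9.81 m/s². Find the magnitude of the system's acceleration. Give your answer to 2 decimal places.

For the mass on the incline: the weight component along the slope is m₁g sin 17° = 5 × 9.81 × 0.2924 = 14.342 N and the normal force is N = m₁g cos 17° = 46.907 N.
Newton's second law for the mass (up-slope positive): T − 14.342 = 5 a. For the hanging weight (downward positive): 13.5 × 9.81 − T = 13.5 a.
Adding the two equations eliminates T: 118.093 = 18.5 a, so a = 6.3834 m/s².

6.38 m/s²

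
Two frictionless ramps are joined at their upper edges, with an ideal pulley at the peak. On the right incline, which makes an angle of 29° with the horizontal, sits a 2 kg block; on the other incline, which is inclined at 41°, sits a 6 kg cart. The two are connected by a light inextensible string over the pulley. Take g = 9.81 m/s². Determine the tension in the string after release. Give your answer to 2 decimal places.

16.79 N

Resolve each weight along its own incline: the 2 kg mass has component 2 × 9.81 × sin 29° = 9.512 N down its slope, and the 6 kg mass has 6 × 9.81 × sin 41° = 38.616 N down its slope.
The 6 kg side's 38.616 N exceeds the other side's 9.512 N, so that mass slides down and the 2 kg mass slides up. Taking that direction as positive, Newton's second law for the whole system gives 38.616 − 9.512 = (2 + 6) a, so a = 29.104 / 8 = 3.6380 m/s².
For the 2 kg mass (up-slope positive): T − 9.512 = 2 × 3.6380, so T = 16.788 N.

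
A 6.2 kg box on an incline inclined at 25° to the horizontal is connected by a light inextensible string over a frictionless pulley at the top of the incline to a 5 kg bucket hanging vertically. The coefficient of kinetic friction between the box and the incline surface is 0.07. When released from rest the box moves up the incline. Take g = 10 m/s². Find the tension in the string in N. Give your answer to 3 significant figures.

41.1 N

For the box on the incline: the weight component along the slope is m₁g sin 25° = 6.2 × 10 × 0.4226 = 26.201 N and the normal force is N = m₁g cos 25° = 56.191 N.
Kinetic friction opposes the box's motion up the incline: f = μN = 0.07 × 56.191 = 3.933 N acting down the slope.
Newton's second law for the box (up-slope positive): T − 26.201 − 3.933 = 6.2 a. For the hanging bucket (downward positive): 5 × 10 − T = 5 a.
Adding the two equations eliminates T: 19.866 = 11.2 a, so a = 1.7738 m/s².
Then from the hanging bucket's equation, T = 5 × (10 − 1.7738) = 41.131 N.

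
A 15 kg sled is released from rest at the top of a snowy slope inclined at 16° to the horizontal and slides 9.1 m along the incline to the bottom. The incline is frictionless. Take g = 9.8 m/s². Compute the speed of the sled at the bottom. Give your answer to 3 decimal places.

7.012 m/s

The weight component along the incline is mg sin 16° = 40.519 N and the normal force is N = mg cos 16° = 141.305 N.
With no friction, a = g sin 16° = 2.7012 m/s².
Starting from rest over a distance of 9.1 m, v² = 2aL = 2 × 2.7012 × 9.1 = 49.1618, so v = 7.0115 m/s.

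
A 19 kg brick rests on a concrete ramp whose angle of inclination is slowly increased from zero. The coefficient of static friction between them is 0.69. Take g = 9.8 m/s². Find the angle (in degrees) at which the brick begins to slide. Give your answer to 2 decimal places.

At the threshold of sliding, static friction is at its maximum μ_s N and exactly balances the weight component along the incline: mg sin θ = μ_s mg cos θ.
Hence tan θ = μ_s = 0.69, so θ = arctan(0.69) = 34.6057°.

34.61°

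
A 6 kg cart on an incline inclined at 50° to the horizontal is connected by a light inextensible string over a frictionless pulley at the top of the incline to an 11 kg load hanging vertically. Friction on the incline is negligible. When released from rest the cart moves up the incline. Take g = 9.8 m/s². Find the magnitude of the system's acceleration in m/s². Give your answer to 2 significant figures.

For the cart on the incline: the weight component along the slope is m₁g sin 50° = 6 × 9.8 × 0.7660 = 45.041 N and the normal force is N = m₁g cos 50° = 37.796 N.
Newton's second law for the cart (up-slope positive): T − 45.041 = 6 a. For the hanging load (downward positive): 11 × 9.8 − T = 11 a.
Adding the two equations eliminates T: 62.759 = 17 a, so a = 3.6917 m/s².

3.7 m/s²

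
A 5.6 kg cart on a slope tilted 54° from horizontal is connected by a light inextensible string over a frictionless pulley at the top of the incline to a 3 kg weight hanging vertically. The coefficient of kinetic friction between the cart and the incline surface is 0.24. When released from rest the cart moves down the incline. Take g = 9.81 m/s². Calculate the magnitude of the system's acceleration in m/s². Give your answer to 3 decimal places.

For the cart on the incline: the weight component along the slope is m₁g sin 54° = 5.6 × 9.81 × 0.8090 = 44.443 N and the normal force is N = m₁g cos 54° = 32.291 N.
Kinetic friction opposes the cart's motion down the incline: f = μN = 0.24 × 32.291 = 7.750 N acting up the slope.
Newton's second law for the cart (down-slope positive): 44.443 − 7.750 − T = 5.6 a. For the hanging weight (upward positive): T − 3 × 9.81 = 3 a.
Adding the two equations eliminates T: 7.263 = 8.6 a, so a = 0.8445 m/s².

0.845 m/s²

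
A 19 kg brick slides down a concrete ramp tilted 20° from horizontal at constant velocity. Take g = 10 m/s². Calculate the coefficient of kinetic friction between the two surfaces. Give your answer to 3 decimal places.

0.364

At constant velocity the net force along the incline is zero: mg sin 20° = μ mg cos 20°.
So μ = tan 20° = 0.3420 / 0.9397 = 0.3639.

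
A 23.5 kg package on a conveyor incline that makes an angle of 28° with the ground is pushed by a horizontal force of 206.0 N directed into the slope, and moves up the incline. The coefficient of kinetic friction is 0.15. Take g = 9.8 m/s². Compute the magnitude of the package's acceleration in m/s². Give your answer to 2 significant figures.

1.2 m/s²

The horizontal push has components F cos 28° = 206.0 × 0.8829 = 181.877 N up the incline and F sin 28° = 206.0 × 0.4695 = 96.717 N pressing into the surface.
The normal force is therefore N = mg cos 28° + F sin 28° = 203.332 + 96.717 = 300.049 N, and kinetic friction down the slope is μN = 0.15 × 300.049 = 45.007 N.
Along the incline: F cos 28° − mg sin 28° − μN = ma, so 181.877 − 108.126 − 45.007 = 23.5 a, giving a = 1.2231 m/s².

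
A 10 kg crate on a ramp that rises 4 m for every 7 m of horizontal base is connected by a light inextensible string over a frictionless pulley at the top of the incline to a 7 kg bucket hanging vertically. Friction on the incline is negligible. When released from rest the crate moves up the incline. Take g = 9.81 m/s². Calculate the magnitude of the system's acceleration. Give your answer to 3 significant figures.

1.18 m/s²

For the crate on the incline: the weight component along the slope is m₁g sin 29.74° = 10 × 9.81 × 0.4961 = 48.667 N and the normal force is N = m₁g cos 29.74° = 85.175 N.
Newton's second law for the crate (up-slope positive): T − 48.667 = 10 a. For the hanging bucket (downward positive): 7 × 9.81 − T = 7 a.
Adding the two equations eliminates T: 20.003 = 17 a, so a = 1.1766 m/s².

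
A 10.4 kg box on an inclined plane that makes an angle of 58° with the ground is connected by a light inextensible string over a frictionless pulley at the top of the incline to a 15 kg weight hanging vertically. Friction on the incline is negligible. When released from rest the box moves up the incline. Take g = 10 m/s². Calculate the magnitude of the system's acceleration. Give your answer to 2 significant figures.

For the box on the incline: the weight component along the slope is m₁g sin 58° = 10.4 × 10 × 0.8480 = 88.192 N and the normal force is N = m₁g cos 58° = 55.112 N.
Newton's second law for the box (up-slope positive): T − 88.192 = 10.4 a. For the hanging weight (downward positive): 15 × 10 − T = 15 a.
Adding the two equations eliminates T: 61.808 = 25.4 a, so a = 2.4334 m/s².

2.4 m/s²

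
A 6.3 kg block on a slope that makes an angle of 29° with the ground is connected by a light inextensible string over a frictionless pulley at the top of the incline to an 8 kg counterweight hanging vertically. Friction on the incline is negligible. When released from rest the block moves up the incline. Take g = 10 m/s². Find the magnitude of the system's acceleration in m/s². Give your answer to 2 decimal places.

3.46 m/s²

For the block on the incline: the weight component along the slope is m₁g sin 29° = 6.3 × 10 × 0.4848 = 30.542 N and the normal force is N = m₁g cos 29° = 55.101 N.
Newton's second law for the block (up-slope positive): T − 30.542 = 6.3 a. For the hanging counterweight (downward positive): 8 × 10 − T = 8 a.
Adding the two equations eliminates T: 49.458 = 14.3 a, so a = 3.4586 m/s².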